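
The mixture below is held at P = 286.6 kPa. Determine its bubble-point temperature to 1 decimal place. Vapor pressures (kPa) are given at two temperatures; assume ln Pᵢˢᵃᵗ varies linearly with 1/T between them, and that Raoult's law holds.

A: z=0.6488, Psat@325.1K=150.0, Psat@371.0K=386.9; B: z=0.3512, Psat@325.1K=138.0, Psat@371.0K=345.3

T = 356.9 K

Bubble-point temperature: ΣzᵢPᵢˢᵃᵗ(T) = P. Interpolate ln Pᵢˢᵃᵗ = aᵢ + bᵢ/T.
  T = 325.1 K: ΣzᵢPᵢˢᵃᵗ = 145.79 kPa
  T = 371.0 K: ΣzᵢPᵢˢᵃᵗ = 372.29 kPa
  T = 348.1 K: ΣzᵢPᵢˢᵃᵗ = 240.52 kPa
  T = 359.6 K: ΣzᵢPᵢˢᵃᵗ = 301.61 kPa
  T = 353.9 K: ΣzᵢPᵢˢᵃᵗ = 270.10 kPa
  T = 356.8 K: ΣzᵢPᵢˢᵃᵗ = 285.82 kPa
Interpolating between 356.8 K and 359.6 K gives T ≈ 356.9 K.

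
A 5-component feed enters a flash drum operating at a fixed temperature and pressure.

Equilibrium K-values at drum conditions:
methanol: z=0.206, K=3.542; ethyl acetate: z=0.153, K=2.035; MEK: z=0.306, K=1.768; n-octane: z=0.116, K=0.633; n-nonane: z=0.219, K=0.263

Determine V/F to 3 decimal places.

Rachford–Rice: g(V/F) = Σ zᵢ(Kᵢ−1)/(1+V/F(Kᵢ−1)) = 0.
Check two-phase: ΣzᵢKᵢ = 1.713 > 1 and Σzᵢ/Kᵢ = 1.322 > 1, so g(0) = 0.713 > 0 and g(1) = -0.322 < 0.
Newton iteration, V/F⁰ = 0.32:
  V/F = 0.320: g = 0.3369, g' = -0.837 → V/F = 0.722
  V/F = 0.722: g = 0.0233, g' = -0.867 → V/F = 0.749
Converged at V/F = 0.749.

V/F = 0.749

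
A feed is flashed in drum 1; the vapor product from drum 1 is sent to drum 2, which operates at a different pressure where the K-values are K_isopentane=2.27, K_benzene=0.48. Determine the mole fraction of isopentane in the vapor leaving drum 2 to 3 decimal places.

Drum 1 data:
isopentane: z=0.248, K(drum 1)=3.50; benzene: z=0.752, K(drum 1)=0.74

y_isopentane (drum 2) = 0.659

Drum 1:
Material balance + equilibrium reduce to Σ zᵢ(Kᵢ−1)/(1+ψ₁(Kᵢ−1)) = 0.
Feasibility: ΣzᵢKᵢ = 1.424, Σzᵢ/Kᵢ = 1.087 — both > 1, two phases present.
Binary case is linear: z₁(K₁−1)(1+ψ₁(K₂−1)) + z₂(K₂−1)(1+ψ₁(K₁−1)) = 0
⇒ ψ₁ = [z₁(K₁−1)+z₂(K₂−1)] / [−(K₁−1)(K₂−1)] = 0.4245/0.6500 = 0.653
Drum-1 compositions:
  isopentane: x = 0.094, y = 0.330
  benzene: x = 0.906, y = 0.670
Drum-2 feed = drum-1 vapor: z₂ = (0.3297, 0.6703).
Drum 2:
Rachford–Rice: g(ψ₂) = Σ zᵢ(Kᵢ−1)/(1+ψ₂(Kᵢ−1)) = 0.
Feasibility: ΣzᵢKᵢ = 1.070, Σzᵢ/Kᵢ = 1.542 — both > 1, two phases present.
Iterate (Newton) starting at ψ₂ = 0.5:
  ψ₂ = 0.500: g = -0.2149, g' = -0.530 → ψ₂ = 0.094
  ψ₂ = 0.094: g = 0.0073, g' = -0.624 → ψ₂ = 0.106
Converged at ψ₂ = 0.106.
  isopentane: x = 0.291, y = 0.659
  benzene: x = 0.709, y = 0.341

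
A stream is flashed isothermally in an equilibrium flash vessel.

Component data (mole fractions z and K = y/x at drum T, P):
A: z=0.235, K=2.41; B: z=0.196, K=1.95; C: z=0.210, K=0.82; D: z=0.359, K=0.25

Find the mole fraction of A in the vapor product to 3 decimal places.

Material balance + equilibrium reduce to Σ zᵢ(Kᵢ−1)/(1+β(Kᵢ−1)) = 0.
g(0) = ΣzᵢKᵢ − 1 = 0.211 and g(1) = 1 − Σzᵢ/Kᵢ = -0.890, so a root lies in (0, 1).
Newton iteration, β⁰ = 0.49:
  β = 0.490: g = -0.1441, g' = -0.759 → β = 0.300
  β = 0.300: g = -0.0096, g' = -0.682 → β = 0.286
Converged at β = 0.286.
Compositions from xᵢ = zᵢ/(1+β(Kᵢ−1)), yᵢ = Kᵢxᵢ:
  A: x = 0.167, y = 0.404
  B: x = 0.154, y = 0.301
  C: x = 0.221, y = 0.182
  D: x = 0.457, y = 0.114

y_A = 0.404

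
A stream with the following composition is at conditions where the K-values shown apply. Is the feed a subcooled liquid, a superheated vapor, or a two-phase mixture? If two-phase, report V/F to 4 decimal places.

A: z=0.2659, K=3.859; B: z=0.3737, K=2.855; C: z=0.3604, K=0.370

ΣzᵢKᵢ = 2.2264; Σzᵢ/Kᵢ = 1.1739.
Both exceed 1, so a two-phase solution exists.
Material balance + equilibrium reduce to Σ zᵢ(Kᵢ−1)/(1+ψ(Kᵢ−1)) = 0.
Newton iteration, ψ⁰ = 0.5:
  ψ = 0.5000: g = 0.34109, g' = -1.0192 → ψ = 0.8347
  ψ = 0.8347: g = 0.01767, g' = -1.0238 → ψ = 0.8519
  ψ = 0.8519: g = -0.00017, g' = -1.0437 → ψ = 0.8518
Converged at ψ = 0.8518.

two-phase, V/F = 0.8518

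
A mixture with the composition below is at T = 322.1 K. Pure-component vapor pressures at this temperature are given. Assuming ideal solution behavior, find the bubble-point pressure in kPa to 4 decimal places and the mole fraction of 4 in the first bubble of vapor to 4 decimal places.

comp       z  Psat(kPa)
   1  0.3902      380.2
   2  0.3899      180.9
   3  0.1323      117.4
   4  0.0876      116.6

At the bubble point ψ → 0, so ΣzᵢKᵢ = 1 with Kᵢ = Pᵢˢᵃᵗ/P ⇒ P = ΣzᵢPᵢˢᵃᵗ.
P = 0.3902·380.2 + 0.3899·180.9 + 0.1323·117.4 + 0.0876·116.6 = 244.6331 kPa
yᵢ = zᵢPᵢˢᵃᵗ/P ⇒ y_4 = 0.0876·116.6/244.6331 = 0.0418

Pbub = 244.6331 kPa, y_4 = 0.0418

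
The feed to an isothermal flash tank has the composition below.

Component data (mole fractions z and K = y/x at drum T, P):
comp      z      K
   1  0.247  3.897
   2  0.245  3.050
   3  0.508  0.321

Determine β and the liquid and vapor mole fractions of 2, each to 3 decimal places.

Rachford–Rice: g(β) = Σ zᵢ(Kᵢ−1)/(1+β(Kᵢ−1)) = 0.
Feasibility: ΣzᵢKᵢ = 1.873, Σzᵢ/Kᵢ = 1.726 — both > 1, two phases present.
Newton iteration, β⁰ = 0.66:
  β = 0.660: g = -0.1659, g' = -1.199 → β = 0.522
  β = 0.522: g = -0.0065, g' = -1.131 → β = 0.516
Converged at β = 0.516.
Compositions from xᵢ = zᵢ/(1+β(Kᵢ−1)), yᵢ = Kᵢxᵢ:
  1: x = 0.099, y = 0.386
  2: x = 0.119, y = 0.363
  3: x = 0.782, y = 0.251

β = 0.516, x_2 = 0.119, y_2 = 0.363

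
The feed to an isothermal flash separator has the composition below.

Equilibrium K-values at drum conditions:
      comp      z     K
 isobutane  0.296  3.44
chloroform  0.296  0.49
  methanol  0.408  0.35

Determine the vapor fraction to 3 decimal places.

ψ = 0.211

Rachford–Rice: g(ψ) = Σ zᵢ(Kᵢ−1)/(1+ψ(Kᵢ−1)) = 0.
Check two-phase: ΣzᵢKᵢ = 1.306 > 1 and Σzᵢ/Kᵢ = 1.856 > 1, so g(0) = 0.306 > 0 and g(1) = -0.856 < 0.
Newton iteration, ψ⁰ = 0.5:
  ψ = 0.500: g = -0.2702, g' = -0.875 → ψ = 0.191
  ψ = 0.191: g = 0.0225, g' = -1.139 → ψ = 0.211
Converged at ψ = 0.211.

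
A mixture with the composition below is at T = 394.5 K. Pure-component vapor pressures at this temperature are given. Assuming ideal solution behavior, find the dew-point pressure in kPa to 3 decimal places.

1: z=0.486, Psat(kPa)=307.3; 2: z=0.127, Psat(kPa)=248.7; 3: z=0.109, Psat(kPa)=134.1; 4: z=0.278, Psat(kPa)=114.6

At the dew point ψ → 1, so Σzᵢ/Kᵢ = 1 with Kᵢ = Pᵢˢᵃᵗ/P ⇒ 1/P = Σzᵢ/Pᵢˢᵃᵗ.
1/P = 0.486/307.3 + 0.127/248.7 + 0.109/134.1 + 0.278/114.6 = 0.005331 ⇒ P = 187.588 kPa

Pdew = 187.588 kPa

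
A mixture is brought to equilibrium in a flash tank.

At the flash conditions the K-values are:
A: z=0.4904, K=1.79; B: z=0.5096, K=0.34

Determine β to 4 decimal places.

β = 0.0980

Rachford–Rice: g(β) = Σ zᵢ(Kᵢ−1)/(1+β(Kᵢ−1)) = 0.
g(0) = ΣzᵢKᵢ − 1 = 0.0511 and g(1) = 1 − Σzᵢ/Kᵢ = -0.7728, so a root lies in (0, 1).
Newton iteration, β⁰ = 0.5:
  β = 0.5000: g = -0.22428, g' = -0.6518 → β = 0.1559
  β = 0.1559: g = -0.02998, g' = -0.5184 → β = 0.0981
  β = 0.0981: g = -0.00006, g' = -0.5174 → β = 0.0980
Converged at β = 0.0980.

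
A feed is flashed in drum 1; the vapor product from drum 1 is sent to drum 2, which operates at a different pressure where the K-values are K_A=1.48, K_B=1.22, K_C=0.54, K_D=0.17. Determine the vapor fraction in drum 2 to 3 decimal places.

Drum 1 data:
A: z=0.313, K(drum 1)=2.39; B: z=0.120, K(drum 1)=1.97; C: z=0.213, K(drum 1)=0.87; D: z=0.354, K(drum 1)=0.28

V/F (drum 2) = 0.274

Drum 1:
Let ψ₁ = V/F and solve Σ zᵢ(Kᵢ−1)/(1+ψ₁(Kᵢ−1)) = 0.
Check two-phase: ΣzᵢKᵢ = 1.269 > 1 and Σzᵢ/Kᵢ = 1.701 > 1, so g(0) = 0.269 > 0 and g(1) = -0.701 < 0.
Iterate (Newton) starting at ψ₁ = 0.5:
  ψ₁ = 0.500: g = -0.0928, g' = -0.714 → ψ₁ = 0.370
  ψ₁ = 0.370: g = -0.0036, g' = -0.670 → ψ₁ = 0.365
Converged at ψ₁ = 0.365.
Drum-1 compositions:
  A: x = 0.208, y = 0.496
  B: x = 0.089, y = 0.175
  C: x = 0.224, y = 0.195
  D: x = 0.480, y = 0.134
Drum-2 feed = drum-1 vapor: z₂ = (0.4964, 0.1746, 0.1945, 0.1344).
Drum 2:
Rachford–Rice: g(ψ₂) = Σ zᵢ(Kᵢ−1)/(1+ψ₂(Kᵢ−1)) = 0.
Feasibility: ΣzᵢKᵢ = 1.076, Σzᵢ/Kᵢ = 1.629 — both > 1, two phases present.
Iterate (Newton) starting at ψ₂ = 0.5:
  ψ₂ = 0.500: g = -0.0801, g' = -0.421 → ψ₂ = 0.310
  ψ₂ = 0.310: g = -0.0111, g' = -0.318 → ψ₂ = 0.275
  ψ₂ = 0.275: g = -0.0002, g' = -0.306 → ψ₂ = 0.274
Converged at ψ₂ = 0.274.
  A: x = 0.439, y = 0.649
  B: x = 0.165, y = 0.201
  C: x = 0.223, y = 0.120
  D: x = 0.174, y = 0.030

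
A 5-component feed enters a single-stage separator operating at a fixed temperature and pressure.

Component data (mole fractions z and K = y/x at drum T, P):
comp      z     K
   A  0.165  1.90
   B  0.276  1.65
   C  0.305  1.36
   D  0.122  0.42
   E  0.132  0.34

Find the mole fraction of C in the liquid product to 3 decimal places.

Newton–Raphson from ψ = 0.5:
  ψ = 0.500: g = 0.1012, g' = -0.368 → ψ = 0.775
  ψ = 0.775: g = -0.0143, g' = -0.498 → ψ = 0.746
Converged at ψ = 0.746.
Compositions from xᵢ = zᵢ/(1+ψ(Kᵢ−1)), yᵢ = Kᵢxᵢ:
  A: x = 0.099, y = 0.188
  B: x = 0.186, y = 0.307
  C: x = 0.240, y = 0.327
  D: x = 0.215, y = 0.090
  E: x = 0.260, y = 0.088

x_C = 0.240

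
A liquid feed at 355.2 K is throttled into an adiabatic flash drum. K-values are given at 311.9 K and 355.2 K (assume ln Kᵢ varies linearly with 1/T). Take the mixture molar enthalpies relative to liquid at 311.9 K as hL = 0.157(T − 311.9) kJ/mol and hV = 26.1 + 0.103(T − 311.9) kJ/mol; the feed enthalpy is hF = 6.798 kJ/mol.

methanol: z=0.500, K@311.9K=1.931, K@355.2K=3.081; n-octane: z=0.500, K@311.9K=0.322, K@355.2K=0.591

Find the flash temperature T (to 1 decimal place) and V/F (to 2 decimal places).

T = 314.4 K, V/F = 0.25

Adiabatic flash: solve Rachford–Rice at each trial T, then check hF = ψ·hV(T) + (1−ψ)·hL(T).
  T = 311.9 K: K = (1.931, 0.322), RR gives ψ = 0.200, H_out = 5.231 kJ/mol
  T = 355.2 K: K = (3.081, 0.591), RR gives ψ = 0.982, H_out = 30.138 kJ/mol
  T = 333.5 K: K = (2.475, 0.445), RR gives ψ = 0.561, H_out = 17.386 kJ/mol
  T = 322.7 K: K = (2.195, 0.380), RR gives ψ = 0.389, H_out = 11.614 kJ/mol
  T = 317.3 K: K = (2.061, 0.350), RR gives ψ = 0.299, H_out = 8.555 kJ/mol
  T = 314.6 K: K = (1.996, 0.336), RR gives ψ = 0.251, H_out = 6.935 kJ/mol
  T = 313.2 K: K = (1.962, 0.329), RR gives ψ = 0.225, H_out = 6.063 kJ/mol
Linear interpolation between T = 313.2 (H_out = 6.063) and T = 314.6 (H_out = 6.935) on hF = 6.798 gives T ≈ 314.4 K, at which ψ = 0.25.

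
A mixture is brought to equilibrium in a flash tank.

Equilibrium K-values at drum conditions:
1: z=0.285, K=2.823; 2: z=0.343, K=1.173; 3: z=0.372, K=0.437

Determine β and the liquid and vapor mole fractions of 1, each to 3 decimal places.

Rachford–Rice: g(β) = Σ zᵢ(Kᵢ−1)/(1+β(Kᵢ−1)) = 0.
g(0) = ΣzᵢKᵢ − 1 = 0.369 and g(1) = 1 − Σzᵢ/Kᵢ = -0.245, so a root lies in (0, 1).
Iterate (Newton) starting at β = 0.5:
  β = 0.500: g = 0.0349, g' = -0.496 → β = 0.570
  β = 0.570: g = 0.0002, g' = -0.492 → β = 0.571
Converged at β = 0.571.
Compositions from xᵢ = zᵢ/(1+β(Kᵢ−1)), yᵢ = Kᵢxᵢ:
  1: x = 0.140, y = 0.394
  2: x = 0.312, y = 0.366
  3: x = 0.548, y = 0.240

β = 0.571, x_1 = 0.140, y_1 = 0.394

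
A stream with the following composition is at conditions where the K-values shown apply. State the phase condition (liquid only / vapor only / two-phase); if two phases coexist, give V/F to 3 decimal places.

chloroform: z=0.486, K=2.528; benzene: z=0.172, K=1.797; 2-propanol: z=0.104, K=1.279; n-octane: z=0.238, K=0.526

vapor only

ΣzᵢKᵢ = 1.796; Σzᵢ/Kᵢ = 0.822.
Since Σzᵢ/Kᵢ < 1 the mixture is above its dew point — single vapor phase.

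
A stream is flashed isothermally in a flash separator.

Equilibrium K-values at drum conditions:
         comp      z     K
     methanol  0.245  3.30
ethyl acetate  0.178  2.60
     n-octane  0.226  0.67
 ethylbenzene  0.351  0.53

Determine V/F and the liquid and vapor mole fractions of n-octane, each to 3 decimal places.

Newton–Raphson from V/F = 0.5:
  V/F = 0.500: g = 0.1154, g' = -0.589 → V/F = 0.696
  V/F = 0.696: g = 0.0095, g' = -0.506 → V/F = 0.715
Converged at V/F = 0.715.
Compositions from xᵢ = zᵢ/(1+V/F(Kᵢ−1)), yᵢ = Kᵢxᵢ:
  methanol: x = 0.093, y = 0.306
  ethyl acetate: x = 0.083, y = 0.216
  n-octane: x = 0.296, y = 0.198
  ethylbenzene: x = 0.529, y = 0.280

V/F = 0.715, x_n-octane = 0.296, y_n-octane = 0.198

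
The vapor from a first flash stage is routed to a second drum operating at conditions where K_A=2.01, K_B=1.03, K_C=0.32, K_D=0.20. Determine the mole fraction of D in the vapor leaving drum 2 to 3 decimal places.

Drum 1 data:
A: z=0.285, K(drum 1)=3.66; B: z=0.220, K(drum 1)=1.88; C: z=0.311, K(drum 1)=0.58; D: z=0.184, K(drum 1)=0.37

y_D (drum 2) = 0.029

Drum 1:
Let ψ₁ = V/F and solve Σ zᵢ(Kᵢ−1)/(1+ψ₁(Kᵢ−1)) = 0.
Feasibility: ΣzᵢKᵢ = 1.705, Σzᵢ/Kᵢ = 1.228 — both > 1, two phases present.
Newton iteration, ψ₁⁰ = 0.47:
  ψ₁ = 0.470: g = 0.1464, g' = -0.716 → ψ₁ = 0.674
  ψ₁ = 0.674: g = 0.0090, g' = -0.653 → ψ₁ = 0.688
Converged at ψ₁ = 0.688.
Drum-1 compositions:
  A: x = 0.101, y = 0.368
  B: x = 0.137, y = 0.258
  C: x = 0.437, y = 0.254
  D: x = 0.325, y = 0.120
Drum-2 feed = drum-1 vapor: z₂ = (0.3685, 0.2576, 0.2537, 0.1202).
Drum 2:
Let ψ₂ = V/F and solve Σ zᵢ(Kᵢ−1)/(1+ψ₂(Kᵢ−1)) = 0.
g(0) = ΣzᵢKᵢ − 1 = 0.111 and g(1) = 1 − Σzᵢ/Kᵢ = -0.827, so a root lies in (0, 1).
Iterate (Newton) starting at ψ₂ = 0.5:
  ψ₂ = 0.500: g = -0.1668, g' = -0.649 → ψ₂ = 0.243
  ψ₂ = 0.243: g = -0.0196, g' = -0.529 → ψ₂ = 0.206
Converged at ψ₂ = 0.206.
  A: x = 0.305, y = 0.613
  B: x = 0.256, y = 0.264
  C: x = 0.295, y = 0.094
  D: x = 0.144, y = 0.029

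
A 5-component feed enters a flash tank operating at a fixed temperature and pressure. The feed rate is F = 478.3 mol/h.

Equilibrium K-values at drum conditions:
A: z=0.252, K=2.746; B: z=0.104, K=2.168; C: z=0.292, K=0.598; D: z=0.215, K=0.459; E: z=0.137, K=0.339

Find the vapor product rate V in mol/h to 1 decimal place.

V = 138.7 mol/h

Iterate (Newton) starting at V/F = 0.44:
  V/F = 0.440: g = -0.0939, g' = -0.605 → V/F = 0.285
  V/F = 0.285: g = 0.0034, g' = -0.662 → V/F = 0.290
Converged at V/F = 0.290.
Then V = V/F·F = 0.2899·478.3 = 138.7 mol/h and L = F − V = 339.6 mol/h.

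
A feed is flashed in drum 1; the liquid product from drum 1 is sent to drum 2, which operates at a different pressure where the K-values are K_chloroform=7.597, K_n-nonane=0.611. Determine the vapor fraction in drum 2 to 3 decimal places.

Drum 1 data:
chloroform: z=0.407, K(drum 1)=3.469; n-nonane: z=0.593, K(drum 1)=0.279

V/F (drum 2) = 0.464

Drum 1:
Rachford–Rice: g(ψ₁) = Σ zᵢ(Kᵢ−1)/(1+ψ₁(Kᵢ−1)) = 0.
Feasibility: ΣzᵢKᵢ = 1.577, Σzᵢ/Kᵢ = 2.243 — both > 1, two phases present.
Newton iteration, ψ₁⁰ = 0.5:
  ψ₁ = 0.500: g = -0.2189, g' = -1.251 → ψ₁ = 0.325
  ψ₁ = 0.325: g = -0.0009, g' = -1.290 → ψ₁ = 0.324
Converged at ψ₁ = 0.324.
Drum-1 compositions:
  chloroform: x = 0.226, y = 0.784
  n-nonane: x = 0.774, y = 0.216
Drum-2 feed = drum-1 liquid: z₂ = (0.2260, 0.7740).
Drum 2:
Rachford–Rice: g(ψ₂) = Σ zᵢ(Kᵢ−1)/(1+ψ₂(Kᵢ−1)) = 0.
Feasibility: ΣzᵢKᵢ = 2.190, Σzᵢ/Kᵢ = 1.296 — both > 1, two phases present.
Iterate (Newton) starting at ψ₂ = 0.5:
  ψ₂ = 0.500: g = -0.0269, g' = -0.713 → ψ₂ = 0.462
  ψ₂ = 0.462: g = 0.0011, g' = -0.774 → ψ₂ = 0.464
Converged at ψ₂ = 0.464.
  chloroform: x = 0.056, y = 0.423
  n-nonane: x = 0.944, y = 0.577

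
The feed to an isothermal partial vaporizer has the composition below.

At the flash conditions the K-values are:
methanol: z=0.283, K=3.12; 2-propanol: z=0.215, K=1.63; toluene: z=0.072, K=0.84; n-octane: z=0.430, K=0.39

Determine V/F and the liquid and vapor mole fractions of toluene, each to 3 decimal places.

V/F = 0.506, x_toluene = 0.078, y_toluene = 0.066

Material balance + equilibrium reduce to Σ zᵢ(Kᵢ−1)/(1+V/F(Kᵢ−1)) = 0.
Check two-phase: ΣzᵢKᵢ = 1.462 > 1 and Σzᵢ/Kᵢ = 1.411 > 1, so g(0) = 0.462 > 0 and g(1) = -0.411 < 0.
Newton–Raphson from V/F = 0.5:
  V/F = 0.500: g = 0.0043, g' = -0.683 → V/F = 0.506
Converged at V/F = 0.506.
Compositions from xᵢ = zᵢ/(1+V/F(Kᵢ−1)), yᵢ = Kᵢxᵢ:
  methanol: x = 0.136, y = 0.426
  2-propanol: x = 0.163, y = 0.266
  toluene: x = 0.078, y = 0.066
  n-octane: x = 0.622, y = 0.243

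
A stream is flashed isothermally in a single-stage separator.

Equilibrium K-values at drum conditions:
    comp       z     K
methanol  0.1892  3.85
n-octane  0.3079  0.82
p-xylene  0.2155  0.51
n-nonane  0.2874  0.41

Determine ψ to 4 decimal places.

ψ = 0.1727

Material balance + equilibrium reduce to Σ zᵢ(Kᵢ−1)/(1+ψ(Kᵢ−1)) = 0.
Feasibility: ΣzᵢKᵢ = 1.2086, Σzᵢ/Kᵢ = 1.5482 — both > 1, two phases present.
Iterate (Newton) starting at ψ = 0.5:
  ψ = 0.5000: g = -0.21892, g' = -0.5654 → ψ = 0.1128
  ψ = 0.1128: g = 0.05802, g' = -1.0631 → ψ = 0.1674
  ψ = 0.1674: g = 0.00474, g' = -0.8996 → ψ = 0.1727
Converged at ψ = 0.1727.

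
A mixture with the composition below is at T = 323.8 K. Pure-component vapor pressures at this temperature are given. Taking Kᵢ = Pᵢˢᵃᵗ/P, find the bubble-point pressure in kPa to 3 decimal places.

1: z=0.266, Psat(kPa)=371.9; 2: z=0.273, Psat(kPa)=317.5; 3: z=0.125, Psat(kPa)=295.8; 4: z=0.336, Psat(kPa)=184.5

Pbub = 284.570 kPa

At the bubble point ψ → 0, so ΣzᵢKᵢ = 1 with Kᵢ = Pᵢˢᵃᵗ/P ⇒ P = ΣzᵢPᵢˢᵃᵗ.
P = 0.266·371.9 + 0.273·317.5 + 0.125·295.8 + 0.336·184.5 = 284.570 kPa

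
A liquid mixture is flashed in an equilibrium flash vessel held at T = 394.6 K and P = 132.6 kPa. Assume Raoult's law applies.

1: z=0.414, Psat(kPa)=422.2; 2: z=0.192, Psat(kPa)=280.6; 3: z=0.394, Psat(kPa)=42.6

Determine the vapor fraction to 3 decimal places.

ψ = 0.669

Raoult's law: Kᵢ = Pᵢˢᵃᵗ/P = Pᵢˢᵃᵗ/132.6.
  K_1 = 422.2/132.6 = 3.18401, K_2 = 280.6/132.6 = 2.11614, K_3 = 42.6/132.6 = 0.32127
Rachford–Rice: g(ψ) = Σ zᵢ(Kᵢ−1)/(1+ψ(Kᵢ−1)) = 0.
g(0) = ΣzᵢKᵢ − 1 = 0.851 and g(1) = 1 − Σzᵢ/Kᵢ = -0.447, so a root lies in (0, 1).
Newton–Raphson from ψ = 0.69:
  ψ = 0.690: g = -0.0212, g' = -1.033 → ψ = 0.669
Converged at ψ = 0.669.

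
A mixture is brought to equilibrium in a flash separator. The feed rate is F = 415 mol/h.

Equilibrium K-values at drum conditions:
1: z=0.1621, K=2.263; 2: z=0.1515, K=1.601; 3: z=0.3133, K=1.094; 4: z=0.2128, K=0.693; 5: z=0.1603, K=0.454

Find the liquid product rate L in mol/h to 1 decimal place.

L = 164.3 mol/h

Rachford–Rice: g(β) = Σ zᵢ(Kᵢ−1)/(1+β(Kᵢ−1)) = 0.
Check two-phase: ΣzᵢKᵢ = 1.1724 > 1 and Σzᵢ/Kᵢ = 1.1128 > 1, so g(0) = 0.1724 > 0 and g(1) = -0.1128 < 0.
Newton iteration, β⁰ = 0.65:
  β = 0.6500: g = -0.01163, g' = -0.2549 → β = 0.6044
  β = 0.6044: g = -0.00008, g' = -0.2518 → β = 0.6041
Converged at β = 0.6041.
Then V = β·F = 0.6041·415 = 250.7 mol/h and L = F − V = 164.3 mol/h.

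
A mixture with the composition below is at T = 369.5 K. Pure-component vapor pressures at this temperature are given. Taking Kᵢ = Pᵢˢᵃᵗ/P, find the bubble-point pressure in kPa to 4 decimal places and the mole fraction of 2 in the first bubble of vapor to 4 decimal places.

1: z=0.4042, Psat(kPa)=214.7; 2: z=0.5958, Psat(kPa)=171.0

Pbub = 188.6635 kPa, y_2 = 0.5400

At the bubble point ψ → 0, so ΣzᵢKᵢ = 1 with Kᵢ = Pᵢˢᵃᵗ/P ⇒ P = ΣzᵢPᵢˢᵃᵗ.
P = 0.4042·214.7 + 0.5958·171.0 = 188.6635 kPa
yᵢ = zᵢPᵢˢᵃᵗ/P ⇒ y_2 = 0.5958·171.0/188.6635 = 0.5400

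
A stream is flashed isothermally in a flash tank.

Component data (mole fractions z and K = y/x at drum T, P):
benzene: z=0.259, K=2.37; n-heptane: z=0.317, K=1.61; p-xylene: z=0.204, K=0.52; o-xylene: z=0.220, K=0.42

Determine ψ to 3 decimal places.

ψ = 0.606

Rachford–Rice: g(ψ) = Σ zᵢ(Kᵢ−1)/(1+ψ(Kᵢ−1)) = 0.
g(0) = ΣzᵢKᵢ − 1 = 0.323 and g(1) = 1 − Σzᵢ/Kᵢ = -0.222, so a root lies in (0, 1).
Newton iteration, ψ⁰ = 0.38:
  ψ = 0.380: g = 0.1069, g' = -0.480 → ψ = 0.603
  ψ = 0.603: g = 0.0018, g' = -0.477 → ψ = 0.606
Converged at ψ = 0.606.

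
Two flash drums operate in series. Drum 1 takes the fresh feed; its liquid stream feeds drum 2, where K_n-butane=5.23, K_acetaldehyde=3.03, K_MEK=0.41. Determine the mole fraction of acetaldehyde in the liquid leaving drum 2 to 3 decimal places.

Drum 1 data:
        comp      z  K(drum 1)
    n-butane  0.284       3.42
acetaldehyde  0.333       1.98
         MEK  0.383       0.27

Drum 1:
Newton iteration, ψ₁⁰ = 0.5:
  ψ₁ = 0.500: g = 0.0897, g' = -0.991 → ψ₁ = 0.591
  ψ₁ = 0.591: g = -0.0018, g' = -1.041 → ψ₁ = 0.589
Converged at ψ₁ = 0.589.
Drum-1 compositions:
  n-butane: x = 0.117, y = 0.401
  acetaldehyde: x = 0.211, y = 0.418
  MEK: x = 0.672, y = 0.181
Drum-2 feed = drum-1 liquid: z₂ = (0.1171, 0.2112, 0.6717).
Drum 2:
Let ψ₂ = V/F and solve Σ zᵢ(Kᵢ−1)/(1+ψ₂(Kᵢ−1)) = 0.
g(0) = ΣzᵢKᵢ − 1 = 0.528 and g(1) = 1 − Σzᵢ/Kᵢ = -0.730, so a root lies in (0, 1).
Iterate (Newton) starting at ψ₂ = 0.5:
  ψ₂ = 0.500: g = -0.1904, g' = -0.901 → ψ₂ = 0.289
  ψ₂ = 0.289: g = 0.0157, g' = -1.110 → ψ₂ = 0.303
Converged at ψ₂ = 0.303.
  n-butane: x = 0.051, y = 0.268
  acetaldehyde: x = 0.131, y = 0.396
  MEK: x = 0.818, y = 0.335

x_acetaldehyde (drum 2) = 0.131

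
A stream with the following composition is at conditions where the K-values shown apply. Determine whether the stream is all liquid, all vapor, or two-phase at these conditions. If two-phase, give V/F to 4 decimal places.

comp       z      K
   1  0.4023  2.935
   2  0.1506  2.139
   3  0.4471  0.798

all vapor

ΣzᵢKᵢ = 1.8597; Σzᵢ/Kᵢ = 0.7678.
Since Σzᵢ/Kᵢ < 1 the mixture is above its dew point — single vapor phase.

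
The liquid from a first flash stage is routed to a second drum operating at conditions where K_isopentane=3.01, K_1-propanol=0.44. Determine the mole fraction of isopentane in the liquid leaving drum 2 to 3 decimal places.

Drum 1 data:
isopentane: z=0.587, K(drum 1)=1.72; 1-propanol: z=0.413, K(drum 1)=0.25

x_isopentane (drum 2) = 0.218

Drum 1:
Material balance + equilibrium reduce to Σ zᵢ(Kᵢ−1)/(1+ψ₁(Kᵢ−1)) = 0.
Feasibility: ΣzᵢKᵢ = 1.113, Σzᵢ/Kᵢ = 1.993 — both > 1, two phases present.
Newton–Raphson from ψ₁ = 0.61:
  ψ₁ = 0.610: g = -0.2773, g' = -0.936 → ψ₁ = 0.314
  ψ₁ = 0.314: g = -0.0604, g' = -0.600 → ψ₁ = 0.213
  ψ₁ = 0.213: g = -0.0023, g' = -0.558 → ψ₁ = 0.209
Converged at ψ₁ = 0.209.
Drum-1 compositions:
  isopentane: x = 0.510, y = 0.878
  1-propanol: x = 0.490, y = 0.122
Drum-2 feed = drum-1 liquid: z₂ = (0.5102, 0.4898).
Drum 2:
Let ψ₂ = V/F and solve Σ zᵢ(Kᵢ−1)/(1+ψ₂(Kᵢ−1)) = 0.
Check two-phase: ΣzᵢKᵢ = 1.751 > 1 and Σzᵢ/Kᵢ = 1.283 > 1, so g(0) = 0.751 > 0 and g(1) = -0.283 < 0.
Binary case is linear: z₁(K₁−1)(1+ψ₂(K₂−1)) + z₂(K₂−1)(1+ψ₂(K₁−1)) = 0
⇒ ψ₂ = [z₁(K₁−1)+z₂(K₂−1)] / [−(K₁−1)(K₂−1)] = 0.7512/1.1256 = 0.667
  isopentane: x = 0.218, y = 0.656
  1-propanol: x = 0.782, y = 0.344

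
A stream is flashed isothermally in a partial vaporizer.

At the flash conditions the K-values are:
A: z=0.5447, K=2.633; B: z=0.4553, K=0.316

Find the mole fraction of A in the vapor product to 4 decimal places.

y_A = 0.7773

Material balance + equilibrium reduce to Σ zᵢ(Kᵢ−1)/(1+V/F(Kᵢ−1)) = 0.
Feasibility: ΣzᵢKᵢ = 1.5781, Σzᵢ/Kᵢ = 1.6477 — both > 1, two phases present.
Binary case is linear: z₁(K₁−1)(1+V/F(K₂−1)) + z₂(K₂−1)(1+V/F(K₁−1)) = 0
⇒ V/F = [z₁(K₁−1)+z₂(K₂−1)] / [−(K₁−1)(K₂−1)] = 0.57807/1.11697 = 0.5175
Compositions from xᵢ = zᵢ/(1+V/F(Kᵢ−1)), yᵢ = Kᵢxᵢ:
  A: x = 0.2952, y = 0.7773
  B: x = 0.7048, y = 0.2227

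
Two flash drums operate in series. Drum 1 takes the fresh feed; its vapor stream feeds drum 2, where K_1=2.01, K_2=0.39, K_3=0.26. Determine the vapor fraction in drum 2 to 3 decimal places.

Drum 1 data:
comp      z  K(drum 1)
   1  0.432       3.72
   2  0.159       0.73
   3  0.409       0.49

Drum 1:
Let ψ₁ = V/F and solve Σ zᵢ(Kᵢ−1)/(1+ψ₁(Kᵢ−1)) = 0.
Feasibility: ΣzᵢKᵢ = 1.924, Σzᵢ/Kᵢ = 1.169 — both > 1, two phases present.
Iterate (Newton) starting at ψ₁ = 0.44:
  ψ₁ = 0.440: g = 0.2172, g' = -0.854 → ψ₁ = 0.694
  ψ₁ = 0.694: g = 0.0310, g' = -0.656 → ψ₁ = 0.742
Converged at ψ₁ = 0.742.
Drum-1 compositions:
  1: x = 0.143, y = 0.532
  2: x = 0.199, y = 0.145
  3: x = 0.658, y = 0.322
Drum-2 feed = drum-1 vapor: z₂ = (0.5324, 0.1452, 0.3224).
Drum 2:
Rachford–Rice: g(ψ₂) = Σ zᵢ(Kᵢ−1)/(1+ψ₂(Kᵢ−1)) = 0.
Check two-phase: ΣzᵢKᵢ = 1.211 > 1 and Σzᵢ/Kᵢ = 1.877 > 1, so g(0) = 0.211 > 0 and g(1) = -0.877 < 0.
Newton–Raphson from ψ₂ = 0.5:
  ψ₂ = 0.500: g = -0.1488, g' = -0.796 → ψ₂ = 0.313
  ψ₂ = 0.313: g = -0.0115, g' = -0.695 → ψ₂ = 0.297
Converged at ψ₂ = 0.297.
  1: x = 0.410, y = 0.823
  2: x = 0.177, y = 0.069
  3: x = 0.413, y = 0.107

V/F (drum 2) = 0.297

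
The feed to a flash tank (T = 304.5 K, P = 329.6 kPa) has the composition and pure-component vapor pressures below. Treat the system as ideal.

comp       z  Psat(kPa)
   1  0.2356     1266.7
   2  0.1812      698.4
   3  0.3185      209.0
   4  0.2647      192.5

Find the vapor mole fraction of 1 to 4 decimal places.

Raoult's law: Kᵢ = Pᵢˢᵃᵗ/P = Pᵢˢᵃᵗ/329.6.
  K_1 = 1266.7/329.6 = 3.843143, K_2 = 698.4/329.6 = 2.118932, K_3 = 209.0/329.6 = 0.634102, K_4 = 192.5/329.6 = 0.584041
Material balance + equilibrium reduce to Σ zᵢ(Kᵢ−1)/(1+V/F(Kᵢ−1)) = 0.
Check two-phase: ΣzᵢKᵢ = 1.6460 > 1 and Σzᵢ/Kᵢ = 1.1023 > 1, so g(0) = 0.6460 > 0 and g(1) = -0.1023 < 0.
Iterate (Newton) starting at V/F = 0.34:
  V/F = 0.3400: g = 0.22614, g' = -0.7292 → V/F = 0.6501
  V/F = 0.6501: g = 0.04871, g' = -0.4702 → V/F = 0.7537
  V/F = 0.7537: g = 0.00182, g' = -0.4380 → V/F = 0.7579
Converged at V/F = 0.7579.
Compositions from xᵢ = zᵢ/(1+V/F(Kᵢ−1)), yᵢ = Kᵢxᵢ:
  1: x = 0.0747, y = 0.2870
  2: x = 0.0981, y = 0.2078
  3: x = 0.4407, y = 0.2795
  4: x = 0.3866, y = 0.2258

y_1 = 0.2870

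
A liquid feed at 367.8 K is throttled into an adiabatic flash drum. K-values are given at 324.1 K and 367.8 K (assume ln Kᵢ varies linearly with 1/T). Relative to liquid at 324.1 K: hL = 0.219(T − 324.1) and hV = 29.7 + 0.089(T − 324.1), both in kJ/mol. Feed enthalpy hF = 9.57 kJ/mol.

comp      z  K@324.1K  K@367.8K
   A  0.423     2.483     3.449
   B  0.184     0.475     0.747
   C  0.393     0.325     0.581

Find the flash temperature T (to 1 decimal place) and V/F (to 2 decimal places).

Adiabatic flash: solve Rachford–Rice at each trial T, then check hF = ψ·hV(T) + (1−ψ)·hL(T).
  T = 324.1 K: K = (2.483, 0.475, 0.325), RR gives ψ = 0.284, H_out = 8.423 kJ/mol
  T = 367.8 K: K = (3.449, 0.747, 0.581), RR gives ψ = 0.897, H_out = 31.116 kJ/mol
  T = 346.0 K: K = (2.958, 0.605, 0.443), RR gives ψ = 0.535, H_out = 19.174 kJ/mol
  T = 335.1 K: K = (2.719, 0.538, 0.382), RR gives ψ = 0.405, H_out = 13.856 kJ/mol
  T = 329.6 K: K = (2.600, 0.506, 0.353), RR gives ψ = 0.344, H_out = 11.169 kJ/mol
  T = 326.9 K: K = (2.543, 0.491, 0.339), RR gives ψ = 0.314, H_out = 9.831 kJ/mol
  T = 325.5 K: K = (2.513, 0.483, 0.332), RR gives ψ = 0.299, H_out = 9.130 kJ/mol
Linear interpolation between T = 325.5 (H_out = 9.130) and T = 326.9 (H_out = 9.831) on hF = 9.57 gives T ≈ 326.4 K, at which ψ = 0.31.

T = 326.4 K, V/F = 0.31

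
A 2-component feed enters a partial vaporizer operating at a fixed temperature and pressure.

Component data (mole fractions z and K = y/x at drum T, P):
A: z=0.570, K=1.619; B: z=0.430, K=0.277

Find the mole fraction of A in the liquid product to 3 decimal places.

x_A = 0.539

Let β = V/F and solve Σ zᵢ(Kᵢ−1)/(1+β(Kᵢ−1)) = 0.
Check two-phase: ΣzᵢKᵢ = 1.042 > 1 and Σzᵢ/Kᵢ = 1.904 > 1, so g(0) = 0.042 > 0 and g(1) = -0.904 < 0.
Binary case is linear: z₁(K₁−1)(1+β(K₂−1)) + z₂(K₂−1)(1+β(K₁−1)) = 0
⇒ β = [z₁(K₁−1)+z₂(K₂−1)] / [−(K₁−1)(K₂−1)] = 0.0419/0.4475 = 0.094
Compositions from xᵢ = zᵢ/(1+β(Kᵢ−1)), yᵢ = Kᵢxᵢ:
  A: x = 0.539, y = 0.872
  B: x = 0.461, y = 0.128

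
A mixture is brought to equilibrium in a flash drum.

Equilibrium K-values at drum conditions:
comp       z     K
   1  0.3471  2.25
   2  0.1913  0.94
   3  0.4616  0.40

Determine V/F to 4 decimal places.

V/F = 0.2374

Material balance + equilibrium reduce to Σ zᵢ(Kᵢ−1)/(1+V/F(Kᵢ−1)) = 0.
g(0) = ΣzᵢKᵢ − 1 = 0.1454 and g(1) = 1 − Σzᵢ/Kᵢ = -0.5118, so a root lies in (0, 1).
Iterate (Newton) starting at V/F = 0.66:
  V/F = 0.6600: g = -0.23275, g' = -0.6191 → V/F = 0.2840
  V/F = 0.2840: g = -0.02534, g' = -0.5375 → V/F = 0.2369
  V/F = 0.2369: g = 0.00026, g' = -0.5494 → V/F = 0.2374
Converged at V/F = 0.2374.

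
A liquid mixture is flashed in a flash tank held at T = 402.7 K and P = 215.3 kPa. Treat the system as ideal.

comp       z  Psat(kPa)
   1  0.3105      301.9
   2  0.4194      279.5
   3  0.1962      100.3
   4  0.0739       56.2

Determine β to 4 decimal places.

Raoult's law: Kᵢ = Pᵢˢᵃᵗ/P = Pᵢˢᵃᵗ/215.3.
  K_1 = 301.9/215.3 = 1.402229, K_2 = 279.5/215.3 = 1.298189, K_3 = 100.3/215.3 = 0.465862, K_4 = 56.2/215.3 = 0.261031
Rachford–Rice: g(β) = Σ zᵢ(Kᵢ−1)/(1+β(Kᵢ−1)) = 0.
g(0) = ΣzᵢKᵢ − 1 = 0.0905 and g(1) = 1 − Σzᵢ/Kᵢ = -0.2488, so a root lies in (0, 1).
Newton iteration, β⁰ = 0.4:
  β = 0.4000: g = 0.00852, g' = -0.2389 → β = 0.4357
  β = 0.4357: g = -0.00017, g' = -0.2484 → β = 0.4350
Converged at β = 0.4350.

β = 0.4350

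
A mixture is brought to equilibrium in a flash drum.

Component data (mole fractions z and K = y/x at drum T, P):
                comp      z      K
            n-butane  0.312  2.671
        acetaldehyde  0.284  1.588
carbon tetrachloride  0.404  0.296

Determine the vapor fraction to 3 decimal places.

Newton–Raphson from ψ = 0.5:
  ψ = 0.500: g = -0.0258, g' = -0.794 → ψ = 0.467
Converged at ψ = 0.467.

ψ = 0.467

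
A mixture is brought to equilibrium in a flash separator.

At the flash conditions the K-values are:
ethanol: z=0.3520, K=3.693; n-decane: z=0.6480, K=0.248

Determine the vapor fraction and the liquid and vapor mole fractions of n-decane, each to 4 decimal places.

Rachford–Rice: g(ψ) = Σ zᵢ(Kᵢ−1)/(1+ψ(Kᵢ−1)) = 0.
g(0) = ΣzᵢKᵢ − 1 = 0.4606 and g(1) = 1 − Σzᵢ/Kᵢ = -1.7082, so a root lies in (0, 1).
Binary case is linear: z₁(K₁−1)(1+ψ(K₂−1)) + z₂(K₂−1)(1+ψ(K₁−1)) = 0
⇒ ψ = [z₁(K₁−1)+z₂(K₂−1)] / [−(K₁−1)(K₂−1)] = 0.46064/2.02514 = 0.2275
Compositions from xᵢ = zᵢ/(1+ψ(Kᵢ−1)), yᵢ = Kᵢxᵢ:
  ethanol: x = 0.2183, y = 0.8061
  n-decane: x = 0.7817, y = 0.1939

ψ = 0.2275, x_n-decane = 0.7817, y_n-decane = 0.1939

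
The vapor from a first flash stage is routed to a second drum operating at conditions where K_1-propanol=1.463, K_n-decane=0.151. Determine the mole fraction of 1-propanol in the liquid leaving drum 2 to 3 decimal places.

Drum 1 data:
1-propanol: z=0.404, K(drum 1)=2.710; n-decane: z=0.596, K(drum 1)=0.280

Drum 1:
Binary case is linear: z₁(K₁−1)(1+ψ₁(K₂−1)) + z₂(K₂−1)(1+ψ₁(K₁−1)) = 0
⇒ ψ₁ = [z₁(K₁−1)+z₂(K₂−1)] / [−(K₁−1)(K₂−1)] = 0.2617/1.2312 = 0.213
Drum-1 compositions:
  1-propanol: x = 0.296, y = 0.803
  n-decane: x = 0.704, y = 0.197
Drum-2 feed = drum-1 vapor: z₂ = (0.8030, 0.1970).
Drum 2:
Let ψ₂ = V/F and solve Σ zᵢ(Kᵢ−1)/(1+ψ₂(Kᵢ−1)) = 0.
Feasibility: ΣzᵢKᵢ = 1.204, Σzᵢ/Kᵢ = 1.854 — both > 1, two phases present.
Iterate (Newton) starting at ψ₂ = 0.5:
  ψ₂ = 0.500: g = 0.0112, g' = -0.542 → ψ₂ = 0.521
  ψ₂ = 0.521: g = -0.0003, g' = -0.568 → ψ₂ = 0.520
Converged at ψ₂ = 0.520.
  1-propanol: x = 0.647, y = 0.947
  n-decane: x = 0.353, y = 0.053

x_1-propanol (drum 2) = 0.647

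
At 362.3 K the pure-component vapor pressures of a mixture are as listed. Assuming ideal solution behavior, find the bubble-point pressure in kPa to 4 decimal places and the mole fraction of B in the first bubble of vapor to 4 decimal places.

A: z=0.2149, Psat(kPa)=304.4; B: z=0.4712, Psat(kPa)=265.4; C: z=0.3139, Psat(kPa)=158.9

At the bubble point ψ → 0, so ΣzᵢKᵢ = 1 with Kᵢ = Pᵢˢᵃᵗ/P ⇒ P = ΣzᵢPᵢˢᵃᵗ.
P = 0.2149·304.4 + 0.4712·265.4 + 0.3139·158.9 = 240.3508 kPa
yᵢ = zᵢPᵢˢᵃᵗ/P ⇒ y_B = 0.4712·265.4/240.3508 = 0.5203

Pbub = 240.3508 kPa, y_B = 0.5203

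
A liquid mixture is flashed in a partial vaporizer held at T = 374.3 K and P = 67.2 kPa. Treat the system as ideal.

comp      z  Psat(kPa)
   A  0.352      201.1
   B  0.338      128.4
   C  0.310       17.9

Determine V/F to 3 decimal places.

Raoult's law: Kᵢ = Pᵢˢᵃᵗ/P = Pᵢˢᵃᵗ/67.2.
  K_A = 201.1/67.2 = 2.99256, K_B = 128.4/67.2 = 1.91071, K_C = 17.9/67.2 = 0.26637
Material balance + equilibrium reduce to Σ zᵢ(Kᵢ−1)/(1+V/F(Kᵢ−1)) = 0.
Feasibility: ΣzᵢKᵢ = 1.782, Σzᵢ/Kᵢ = 1.458 — both > 1, two phases present.
Newton iteration, V/F⁰ = 0.4:
  V/F = 0.400: g = 0.2940, g' = -0.918 → V/F = 0.720
  V/F = 0.720: g = -0.0085, g' = -1.088 → V/F = 0.713
Converged at V/F = 0.713.

V/F = 0.713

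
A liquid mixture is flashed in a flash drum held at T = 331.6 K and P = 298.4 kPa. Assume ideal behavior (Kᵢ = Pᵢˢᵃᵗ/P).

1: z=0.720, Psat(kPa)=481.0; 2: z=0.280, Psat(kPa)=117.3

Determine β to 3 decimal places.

β = 0.729

Raoult's law: Kᵢ = Pᵢˢᵃᵗ/P = Pᵢˢᵃᵗ/298.4.
  K_1 = 481.0/298.4 = 1.61193, K_2 = 117.3/298.4 = 0.39310
Material balance + equilibrium reduce to Σ zᵢ(Kᵢ−1)/(1+β(Kᵢ−1)) = 0.
Check two-phase: ΣzᵢKᵢ = 1.271 > 1 and Σzᵢ/Kᵢ = 1.159 > 1, so g(0) = 0.271 > 0 and g(1) = -0.159 < 0.
Binary case is linear: z₁(K₁−1)(1+β(K₂−1)) + z₂(K₂−1)(1+β(K₁−1)) = 0
⇒ β = [z₁(K₁−1)+z₂(K₂−1)] / [−(K₁−1)(K₂−1)] = 0.2707/0.3714 = 0.729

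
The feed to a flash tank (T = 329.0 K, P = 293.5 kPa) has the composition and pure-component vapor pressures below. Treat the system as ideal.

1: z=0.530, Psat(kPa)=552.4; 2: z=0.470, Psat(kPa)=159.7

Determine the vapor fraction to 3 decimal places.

Raoult's law: Kᵢ = Pᵢˢᵃᵗ/P = Pᵢˢᵃᵗ/293.5.
  K_1 = 552.4/293.5 = 1.88211, K_2 = 159.7/293.5 = 0.54412
Let ψ = V/F and solve Σ zᵢ(Kᵢ−1)/(1+ψ(Kᵢ−1)) = 0.
g(0) = ΣzᵢKᵢ − 1 = 0.253 and g(1) = 1 − Σzᵢ/Kᵢ = -0.145, so a root lies in (0, 1).
Binary case is linear: z₁(K₁−1)(1+ψ(K₂−1)) + z₂(K₂−1)(1+ψ(K₁−1)) = 0
⇒ ψ = [z₁(K₁−1)+z₂(K₂−1)] / [−(K₁−1)(K₂−1)] = 0.2533/0.4021 = 0.630

ψ = 0.630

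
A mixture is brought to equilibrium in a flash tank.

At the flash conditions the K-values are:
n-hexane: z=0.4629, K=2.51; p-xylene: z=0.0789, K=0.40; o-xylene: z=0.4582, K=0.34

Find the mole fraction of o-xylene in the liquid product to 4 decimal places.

Let ψ = V/F and solve Σ zᵢ(Kᵢ−1)/(1+ψ(Kᵢ−1)) = 0.
Check two-phase: ΣzᵢKᵢ = 1.3492 > 1 and Σzᵢ/Kᵢ = 1.7293 > 1, so g(0) = 0.3492 > 0 and g(1) = -0.7293 < 0.
Newton–Raphson from ψ = 0.5:
  ψ = 0.5000: g = -0.12071, g' = -0.8453 → ψ = 0.3572
  ψ = 0.3572: g = -0.00188, g' = -0.8331 → ψ = 0.3549
Converged at ψ = 0.3549.
Compositions from xᵢ = zᵢ/(1+ψ(Kᵢ−1)), yᵢ = Kᵢxᵢ:
  n-hexane: x = 0.3014, y = 0.7565
  p-xylene: x = 0.1002, y = 0.0401
  o-xylene: x = 0.5984, y = 0.2034

x_o-xylene = 0.5984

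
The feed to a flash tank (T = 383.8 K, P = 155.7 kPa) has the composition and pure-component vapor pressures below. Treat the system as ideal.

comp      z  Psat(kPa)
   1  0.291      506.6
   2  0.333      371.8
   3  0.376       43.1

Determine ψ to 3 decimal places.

ψ = 0.646

Raoult's law: Kᵢ = Pᵢˢᵃᵗ/P = Pᵢˢᵃᵗ/155.7.
  K_1 = 506.6/155.7 = 3.25369, K_2 = 371.8/155.7 = 2.38793, K_3 = 43.1/155.7 = 0.27681
Newton iteration, ψ⁰ = 0.5:
  ψ = 0.500: g = 0.1553, g' = -1.033 → ψ = 0.650
  ψ = 0.650: g = -0.0045, g' = -1.121 → ψ = 0.646
Converged at ψ = 0.646.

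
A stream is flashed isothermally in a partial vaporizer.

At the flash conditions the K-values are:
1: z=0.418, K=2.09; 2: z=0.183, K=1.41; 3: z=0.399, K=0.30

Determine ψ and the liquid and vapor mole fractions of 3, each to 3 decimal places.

ψ = 0.390, x_3 = 0.549, y_3 = 0.165

Rachford–Rice: g(ψ) = Σ zᵢ(Kᵢ−1)/(1+ψ(Kᵢ−1)) = 0.
Feasibility: ΣzᵢKᵢ = 1.251, Σzᵢ/Kᵢ = 1.660 — both > 1, two phases present.
Iterate (Newton) starting at ψ = 0.5:
  ψ = 0.500: g = -0.0725, g' = -0.692 → ψ = 0.395
  ψ = 0.395: g = -0.0031, g' = -0.639 → ψ = 0.390
Converged at ψ = 0.390.
Compositions from xᵢ = zᵢ/(1+ψ(Kᵢ−1)), yᵢ = Kᵢxᵢ:
  1: x = 0.293, y = 0.613
  2: x = 0.158, y = 0.222
  3: x = 0.549, y = 0.165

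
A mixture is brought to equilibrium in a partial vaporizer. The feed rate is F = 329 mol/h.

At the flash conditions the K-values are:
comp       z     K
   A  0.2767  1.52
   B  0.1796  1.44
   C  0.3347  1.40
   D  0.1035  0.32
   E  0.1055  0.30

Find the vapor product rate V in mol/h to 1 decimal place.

V = 224.1 mol/h

Material balance + equilibrium reduce to Σ zᵢ(Kᵢ−1)/(1+ψ(Kᵢ−1)) = 0.
g(0) = ΣzᵢKᵢ − 1 = 0.2126 and g(1) = 1 − Σzᵢ/Kᵢ = -0.2209, so a root lies in (0, 1).
Iterate (Newton) starting at ψ = 0.52:
  ψ = 0.5200: g = 0.06340, g' = -0.3484 → ψ = 0.7020
  ψ = 0.7020: g = -0.00954, g' = -0.4681 → ψ = 0.6816
  ψ = 0.6816: g = -0.00019, g' = -0.4498 → ψ = 0.6812
Converged at ψ = 0.6812.
Then V = ψ·F = 0.6812·329 = 224.1 mol/h and L = F − V = 104.9 mol/h.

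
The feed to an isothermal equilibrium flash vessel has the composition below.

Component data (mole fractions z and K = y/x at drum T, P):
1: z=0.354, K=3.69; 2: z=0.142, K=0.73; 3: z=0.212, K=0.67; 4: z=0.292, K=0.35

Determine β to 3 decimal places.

Rachford–Rice: g(β) = Σ zᵢ(Kᵢ−1)/(1+β(Kᵢ−1)) = 0.
g(0) = ΣzᵢKᵢ − 1 = 0.654 and g(1) = 1 − Σzᵢ/Kᵢ = -0.441, so a root lies in (0, 1).
Newton iteration, β⁰ = 0.5:
  β = 0.500: g = -0.0032, g' = -0.784 → β = 0.496
Converged at β = 0.496.

β = 0.496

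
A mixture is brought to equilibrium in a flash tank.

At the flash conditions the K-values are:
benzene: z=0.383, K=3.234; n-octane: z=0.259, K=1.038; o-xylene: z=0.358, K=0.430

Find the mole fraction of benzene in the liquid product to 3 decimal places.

Material balance + equilibrium reduce to Σ zᵢ(Kᵢ−1)/(1+ψ(Kᵢ−1)) = 0.
g(0) = ΣzᵢKᵢ − 1 = 0.661 and g(1) = 1 − Σzᵢ/Kᵢ = -0.201, so a root lies in (0, 1).
Newton iteration, ψ⁰ = 0.5:
  ψ = 0.500: g = 0.1284, g' = -0.654 → ψ = 0.696
  ψ = 0.696: g = 0.0061, g' = -0.613 → ψ = 0.706
Converged at ψ = 0.706.
Compositions from xᵢ = zᵢ/(1+ψ(Kᵢ−1)), yᵢ = Kᵢxᵢ:
  benzene: x = 0.149, y = 0.481
  n-octane: x = 0.252, y = 0.262
  o-xylene: x = 0.599, y = 0.258

x_benzene = 0.149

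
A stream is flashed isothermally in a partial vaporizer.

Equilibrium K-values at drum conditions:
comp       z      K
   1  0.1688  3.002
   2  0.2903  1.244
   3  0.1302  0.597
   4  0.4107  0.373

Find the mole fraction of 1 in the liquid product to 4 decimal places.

x_1 = 0.1336

Newton iteration, β⁰ = 0.54:
  β = 0.5400: g = -0.23142, g' = -0.5733 → β = 0.1364
  β = 0.1364: g = -0.00308, g' = -0.6504 → β = 0.1316
Converged at β = 0.1316.
Compositions from xᵢ = zᵢ/(1+β(Kᵢ−1)), yᵢ = Kᵢxᵢ:
  1: x = 0.1336, y = 0.4010
  2: x = 0.2813, y = 0.3499
  3: x = 0.1375, y = 0.0821
  4: x = 0.4476, y = 0.1670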